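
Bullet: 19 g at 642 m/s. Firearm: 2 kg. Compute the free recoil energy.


v_r = m_p*v_p/m_gun = 0.019*642/2 = 6.099 m/s, E_r = 0.5*m_gun*v_r^2 = 0.5*2*6.099^2 = 37.2 J

37.2 J


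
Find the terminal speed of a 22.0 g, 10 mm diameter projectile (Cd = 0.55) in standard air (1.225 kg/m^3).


A = pi*(d/2)^2 = pi*(10/2000)^2 = 7.85398e-05 m^2
vt = sqrt(2mg/(Cd*rho*A)) = sqrt(2*0.022*9.81/(0.55 * 1.225 * 7.85398e-05)) = 90.32 m/s

90.32 m/s


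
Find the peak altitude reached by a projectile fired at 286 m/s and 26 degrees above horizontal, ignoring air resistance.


H = (v0*sin(theta))^2 / (2g) = (286*sin(26°))^2 / (2*9.81) = 801.2 m

801.2 m


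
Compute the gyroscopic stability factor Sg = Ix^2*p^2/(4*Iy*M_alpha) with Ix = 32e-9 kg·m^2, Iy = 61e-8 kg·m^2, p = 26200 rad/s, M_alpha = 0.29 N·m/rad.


Sg = Ix^2 * p^2 / (4 * Iy * M_alpha) = (32e-9)^2 * 26200^2 / (4 * 61e-8 * 0.29) = 0.9934

0.9934


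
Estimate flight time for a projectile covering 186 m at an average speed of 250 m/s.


t = d/v = 186/250 = 0.744 s

0.744 s


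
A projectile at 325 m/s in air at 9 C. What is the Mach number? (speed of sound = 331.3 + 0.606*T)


a = 331.3 + 0.606*(9) = 336.754 m/s
M = v/a = 325/336.754 = 0.9651

0.9651


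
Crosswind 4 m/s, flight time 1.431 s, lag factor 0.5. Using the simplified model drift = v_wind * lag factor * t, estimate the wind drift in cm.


drift = v_wind * lag * t = 4 * 0.5 * 1.431 = 2.862 m ≈ 286.2 cm

286.2 cm


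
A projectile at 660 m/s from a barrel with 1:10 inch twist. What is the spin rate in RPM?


twist_m = 10*0.0254 = 0.254 m
spin = v/twist = 660/0.254 = 2598.425 rev/s
RPM = spin*60 = 2598.425*60 ≈ 155906 RPM

155906 RPM


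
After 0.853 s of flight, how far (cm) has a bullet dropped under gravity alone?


drop = 0.5*g*t^2 = 0.5*9.81*0.853^2 = 3.56892 m ≈ 356.9 cm

356.9 cm


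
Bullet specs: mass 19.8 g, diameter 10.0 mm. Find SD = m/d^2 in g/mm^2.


SD = m/d^2 = 19.8/10.0^2 = 0.198 g/mm^2

0.198 g/mm^2


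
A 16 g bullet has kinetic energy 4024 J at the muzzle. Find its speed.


v = sqrt(2*E/m) = sqrt(2*4024/0.016) = 709.2 m/s

709.2 m/s


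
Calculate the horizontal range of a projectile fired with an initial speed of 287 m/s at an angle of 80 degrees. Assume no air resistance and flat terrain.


R = v0^2 * sin(2*theta) / g = 287^2 * sin(2*80°) / 9.81 = 2872 m

2872 m


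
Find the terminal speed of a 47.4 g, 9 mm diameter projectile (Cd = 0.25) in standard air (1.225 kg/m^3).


A = pi*(d/2)^2 = pi*(9/2000)^2 = 6.36173e-05 m^2
vt = sqrt(2mg/(Cd*rho*A)) = sqrt(2*0.0474*9.81/(0.25 * 1.225 * 6.36173e-05)) = 218.5 m/s

218.5 m/s


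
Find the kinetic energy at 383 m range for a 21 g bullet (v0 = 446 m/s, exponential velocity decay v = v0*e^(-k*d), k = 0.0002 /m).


v = v0*exp(-k*d) = 446*exp(-0.0002*383) = 413.112 m/s
E = 0.5*m*v^2 = 0.5*0.021*413.112^2 = 1792 J

1792 J


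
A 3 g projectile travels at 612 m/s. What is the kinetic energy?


E = 0.5*m*v^2 = 0.5*0.003*612^2 = 561.8 J

561.8 J


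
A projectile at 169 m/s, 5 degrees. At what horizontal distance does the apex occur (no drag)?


R = v0^2*sin(2*theta)/g = 169^2*sin(2*5°)/9.81 = 505.562 m
apex_dist = R/2 = 505.562/2 = 252.8 m

252.8 m


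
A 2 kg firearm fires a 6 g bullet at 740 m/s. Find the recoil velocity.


v_recoil = m_p * v_p / m_gun = 0.006 * 740 / 2 = 2.22 m/s

2.22 m/s


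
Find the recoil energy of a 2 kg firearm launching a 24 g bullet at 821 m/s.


v_r = m_p*v_p/m_gun = 0.024*821/2 = 9.852 m/s, E_r = 0.5*m_gun*v_r^2 = 0.5*2*9.852^2 = 97.06 J

97.06 J


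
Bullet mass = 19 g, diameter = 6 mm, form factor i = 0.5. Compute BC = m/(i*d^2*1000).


BC = m/(i*d^2*1000) = 19/(0.5 * 6^2 * 1000) = 0.001056

0.001056


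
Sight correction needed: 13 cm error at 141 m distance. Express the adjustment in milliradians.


1 mrad subtends 1 cm per 10 m of range, so adj = error_cm / (dist_m / 10) = 13 / (141/10) = 0.922 mrad

0.922 mrad


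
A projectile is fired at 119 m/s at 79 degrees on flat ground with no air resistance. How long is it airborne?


T = 2*v0*sin(theta)/g = 2*119*sin(79°)/9.81 = 23.82 s

23.82 s


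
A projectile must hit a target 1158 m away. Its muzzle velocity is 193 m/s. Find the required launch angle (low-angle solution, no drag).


sin(2*theta) = R*g/v0^2 = 1158*9.81/193^2 = 0.304974, theta = arcsin(0.304974)/2 = 8.878°

8.878 degrees


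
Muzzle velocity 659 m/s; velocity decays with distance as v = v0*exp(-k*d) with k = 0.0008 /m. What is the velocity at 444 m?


v = v0*exp(-k*d) = 659*exp(-0.0008*444) = 462 m/s

462 m/s


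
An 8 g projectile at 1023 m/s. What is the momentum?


p = m*v = 0.008*1023 = 8.184 kg·m/s

8.184 kg·m/s


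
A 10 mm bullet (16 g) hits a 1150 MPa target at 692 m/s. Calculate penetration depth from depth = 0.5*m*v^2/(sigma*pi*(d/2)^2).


A = pi*(d/2)^2 = pi*(10/2)^2 = 78.5398 mm^2
E = 0.5*m*v^2 = 0.5*0.016*692^2 = 3830.91 J
depth = E/(sigma*A) = 3830.91 J / (1150 MPa * 78.5398 mm^2) = 3830.91/(1150 * 78.5398) m = 0.0424145 m ≈ 42.41 mm

42.41 mm


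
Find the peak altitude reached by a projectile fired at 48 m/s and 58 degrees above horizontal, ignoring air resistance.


H = (v0*sin(theta))^2 / (2g) = (48*sin(58°))^2 / (2*9.81) = 84.45 m

84.45 m


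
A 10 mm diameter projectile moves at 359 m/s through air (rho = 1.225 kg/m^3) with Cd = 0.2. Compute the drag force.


A = pi*(d/2)^2 = pi*(10/2000)^2 = 7.85398e-05 m^2
Fd = 0.5*Cd*rho*A*v^2 = 0.5*0.2*1.225*7.85398e-05*359^2 = 1.24 N

1.24 N


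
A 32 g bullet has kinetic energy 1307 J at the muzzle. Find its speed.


v = sqrt(2*E/m) = sqrt(2*1307/0.032) = 285.8 m/s

285.8 m/s


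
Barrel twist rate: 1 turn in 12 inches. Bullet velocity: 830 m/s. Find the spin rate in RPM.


twist_m = 12*0.0254 = 0.3048 m
spin = v/twist = 830/0.3048 = 2723.097 rev/s
RPM = spin*60 = 2723.097*60 ≈ 163386 RPM

163386 RPM


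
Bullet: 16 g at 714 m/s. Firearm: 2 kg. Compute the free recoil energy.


v_r = m_p*v_p/m_gun = 0.016*714/2 = 5.712 m/s, E_r = 0.5*m_gun*v_r^2 = 0.5*2*5.712^2 = 32.63 J

32.63 J


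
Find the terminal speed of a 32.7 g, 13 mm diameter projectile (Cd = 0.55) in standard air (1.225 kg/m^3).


A = pi*(d/2)^2 = pi*(13/2000)^2 = 1.32732e-04 m^2
vt = sqrt(2mg/(Cd*rho*A)) = sqrt(2*0.0327*9.81/(0.55 * 1.225 * 1.32732e-04)) = 84.7 m/s

84.7 m/s


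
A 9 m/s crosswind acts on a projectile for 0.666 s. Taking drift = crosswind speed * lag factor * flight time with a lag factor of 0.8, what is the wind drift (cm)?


drift = v_wind * lag * t = 9 * 0.8 * 0.666 = 4.7952 m ≈ 479.5 cm

479.5 cm


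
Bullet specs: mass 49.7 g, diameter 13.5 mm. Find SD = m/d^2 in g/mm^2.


SD = m/d^2 = 49.7/13.5^2 = 0.2727 g/mm^2

0.2727 g/mm^2


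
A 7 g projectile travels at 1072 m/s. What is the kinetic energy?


E = 0.5*m*v^2 = 0.5*0.007*1072^2 = 4022 J

4022 J


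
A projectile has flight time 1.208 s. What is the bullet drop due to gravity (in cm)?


drop = 0.5*g*t^2 = 0.5*9.81*1.208^2 = 7.15769 m ≈ 715.8 cm

715.8 cm


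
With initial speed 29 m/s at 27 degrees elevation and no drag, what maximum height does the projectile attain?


H = (v0*sin(theta))^2 / (2g) = (29*sin(27°))^2 / (2*9.81) = 8.835 m

8.835 m


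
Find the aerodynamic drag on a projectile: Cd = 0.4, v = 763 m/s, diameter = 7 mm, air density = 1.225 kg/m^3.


A = pi*(d/2)^2 = pi*(7/2000)^2 = 3.84845e-05 m^2
Fd = 0.5*Cd*rho*A*v^2 = 0.5*0.4*1.225*3.84845e-05*763^2 = 5.489 N

5.489 N


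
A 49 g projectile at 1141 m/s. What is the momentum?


p = m*v = 0.049*1141 = 55.91 kg·m/s

55.91 kg·m/s


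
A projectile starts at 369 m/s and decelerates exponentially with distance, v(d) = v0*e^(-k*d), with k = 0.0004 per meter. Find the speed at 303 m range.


v = v0*exp(-k*d) = 369*exp(-0.0004*303) = 326.9 m/s

326.9 m/s


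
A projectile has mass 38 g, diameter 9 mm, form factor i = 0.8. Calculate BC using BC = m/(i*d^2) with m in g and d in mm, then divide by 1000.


BC = m/(i*d^2*1000) = 38/(0.8 * 9^2 * 1000) = 0.0005864

0.0005864


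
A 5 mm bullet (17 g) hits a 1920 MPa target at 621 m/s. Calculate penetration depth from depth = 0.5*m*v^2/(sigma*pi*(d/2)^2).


A = pi*(d/2)^2 = pi*(5/2)^2 = 19.635 mm^2
E = 0.5*m*v^2 = 0.5*0.017*621^2 = 3277.95 J
depth = E/(sigma*A) = 3277.95 J / (1920 MPa * 19.635 mm^2) = 3277.95/(1920 * 19.635) m = 0.0869503 m ≈ 86.95 mm

86.95 mm


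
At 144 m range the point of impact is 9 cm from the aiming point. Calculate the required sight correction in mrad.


1 mrad subtends 1 cm per 10 m of range, so adj = error_cm / (dist_m / 10) = 9 / (144/10) = 0.625 mrad

0.625 mrad


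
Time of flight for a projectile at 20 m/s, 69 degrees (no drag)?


T = 2*v0*sin(theta)/g = 2*20*sin(69°)/9.81 = 3.807 s

3.807 s


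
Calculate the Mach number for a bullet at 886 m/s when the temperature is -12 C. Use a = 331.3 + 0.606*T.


a = 331.3 + 0.606*(-12) = 324.028 m/s
M = v/a = 886/324.028 = 2.734

2.734


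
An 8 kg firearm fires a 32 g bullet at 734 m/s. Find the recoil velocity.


v_recoil = m_p * v_p / m_gun = 0.032 * 734 / 8 = 2.936 m/s

2.936 m/s


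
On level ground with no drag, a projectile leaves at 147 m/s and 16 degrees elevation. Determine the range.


R = v0^2 * sin(2*theta) / g = 147^2 * sin(2*16°) / 9.81 = 1167 m

1167 m


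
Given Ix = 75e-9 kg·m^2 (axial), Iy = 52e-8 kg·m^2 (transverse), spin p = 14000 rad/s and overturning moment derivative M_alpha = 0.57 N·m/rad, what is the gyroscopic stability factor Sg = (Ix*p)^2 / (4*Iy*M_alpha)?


Sg = Ix^2 * p^2 / (4 * Iy * M_alpha) = (75e-9)^2 * 14000^2 / (4 * 52e-8 * 0.57) = 0.9299

0.9299


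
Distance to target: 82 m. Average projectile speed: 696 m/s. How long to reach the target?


t = d/v = 82/696 = 0.1178 s

0.1178 s


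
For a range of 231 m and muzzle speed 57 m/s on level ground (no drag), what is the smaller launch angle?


sin(2*theta) = R*g/v0^2 = 231*9.81/57^2 = 0.697479, theta = arcsin(0.697479)/2 = 22.11°

22.11 degrees


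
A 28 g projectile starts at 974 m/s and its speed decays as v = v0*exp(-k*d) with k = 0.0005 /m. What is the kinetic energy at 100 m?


v = v0*exp(-k*d) = 974*exp(-0.0005*100) = 926.497 m/s
E = 0.5*m*v^2 = 0.5*0.028*926.497^2 = 12018 J

12018 J


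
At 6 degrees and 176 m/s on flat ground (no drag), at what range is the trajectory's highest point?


R = v0^2*sin(2*theta)/g = 176^2*sin(2*6°)/9.81 = 656.501 m
apex_dist = R/2 = 656.501/2 = 328.3 m

328.3 m


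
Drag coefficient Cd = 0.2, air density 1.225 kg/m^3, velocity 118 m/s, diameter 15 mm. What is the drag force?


A = pi*(d/2)^2 = pi*(15/2000)^2 = 1.76715e-04 m^2
Fd = 0.5*Cd*rho*A*v^2 = 0.5*0.2*1.225*1.76715e-04*118^2 = 0.3014 N

0.3014 N


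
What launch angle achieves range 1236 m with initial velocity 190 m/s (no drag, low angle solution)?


sin(2*theta) = R*g/v0^2 = 1236*9.81/190^2 = 0.335877, theta = arcsin(0.335877)/2 = 9.813°

9.813 degrees


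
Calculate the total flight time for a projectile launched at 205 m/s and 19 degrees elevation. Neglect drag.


T = 2*v0*sin(theta)/g = 2*205*sin(19°)/9.81 = 13.61 s

13.61 s


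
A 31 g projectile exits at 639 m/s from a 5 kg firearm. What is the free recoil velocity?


v_recoil = m_p * v_p / m_gun = 0.031 * 639 / 5 = 3.962 m/s

3.962 m/s


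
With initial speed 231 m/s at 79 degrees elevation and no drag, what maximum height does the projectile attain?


H = (v0*sin(theta))^2 / (2g) = (231*sin(79°))^2 / (2*9.81) = 2621 m

2621 m


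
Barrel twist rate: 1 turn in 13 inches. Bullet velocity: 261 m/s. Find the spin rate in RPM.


twist_m = 13*0.0254 = 0.3302 m
spin = v/twist = 261/0.3302 = 790.43 rev/s
RPM = spin*60 = 790.43*60 ≈ 47426 RPM

47426 RPM


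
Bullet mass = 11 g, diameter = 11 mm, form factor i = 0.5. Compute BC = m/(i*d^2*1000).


BC = m/(i*d^2*1000) = 11/(0.5 * 11^2 * 1000) = 0.0001818

0.0001818


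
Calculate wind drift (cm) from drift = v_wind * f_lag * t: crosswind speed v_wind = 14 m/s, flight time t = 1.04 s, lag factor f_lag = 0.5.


drift = v_wind * lag * t = 14 * 0.5 * 1.04 = 7.28 m ≈ 728 cm

728 cm


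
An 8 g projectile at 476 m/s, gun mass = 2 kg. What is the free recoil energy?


v_r = m_p*v_p/m_gun = 0.008*476/2 = 1.904 m/s, E_r = 0.5*m_gun*v_r^2 = 0.5*2*1.904^2 = 3.625 J

3.625 J


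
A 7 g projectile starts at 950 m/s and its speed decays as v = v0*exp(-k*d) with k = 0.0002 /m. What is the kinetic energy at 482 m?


v = v0*exp(-k*d) = 950*exp(-0.0002*482) = 862.696 m/s
E = 0.5*m*v^2 = 0.5*0.007*862.696^2 = 2605 J

2605 J


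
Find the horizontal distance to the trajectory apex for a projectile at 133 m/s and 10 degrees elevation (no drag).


R = v0^2*sin(2*theta)/g = 133^2*sin(2*10°)/9.81 = 616.717 m
apex_dist = R/2 = 616.717/2 = 308.4 m

308.4 m


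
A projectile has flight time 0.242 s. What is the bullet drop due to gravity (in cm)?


drop = 0.5*g*t^2 = 0.5*9.81*0.242^2 = 0.287256 m ≈ 28.73 cm

28.73 cm


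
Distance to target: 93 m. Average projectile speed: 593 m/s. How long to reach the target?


t = d/v = 93/593 = 0.1568 s

0.1568 s


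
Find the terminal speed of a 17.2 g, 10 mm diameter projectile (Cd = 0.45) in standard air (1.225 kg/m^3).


A = pi*(d/2)^2 = pi*(10/2000)^2 = 7.85398e-05 m^2
vt = sqrt(2mg/(Cd*rho*A)) = sqrt(2*0.0172*9.81/(0.45 * 1.225 * 7.85398e-05)) = 88.29 m/s

88.29 m/s


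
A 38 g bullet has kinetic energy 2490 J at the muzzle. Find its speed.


v = sqrt(2*E/m) = sqrt(2*2490/0.038) = 362 m/s

362 m/s


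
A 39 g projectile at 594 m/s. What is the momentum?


p = m*v = 0.039*594 = 23.17 kg·m/s

23.17 kg·m/s


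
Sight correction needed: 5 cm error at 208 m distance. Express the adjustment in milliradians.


1 mrad subtends 1 cm per 10 m of range, so adj = error_cm / (dist_m / 10) = 5 / (208/10) = 0.2404 mrad

0.2404 mrad


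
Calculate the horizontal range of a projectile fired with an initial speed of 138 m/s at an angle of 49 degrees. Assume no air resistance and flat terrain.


R = v0^2 * sin(2*theta) / g = 138^2 * sin(2*49°) / 9.81 = 1922 m

1922 m


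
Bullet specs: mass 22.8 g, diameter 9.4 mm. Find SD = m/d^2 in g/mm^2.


SD = m/d^2 = 22.8/9.4^2 = 0.258 g/mm^2

0.258 g/mm^2


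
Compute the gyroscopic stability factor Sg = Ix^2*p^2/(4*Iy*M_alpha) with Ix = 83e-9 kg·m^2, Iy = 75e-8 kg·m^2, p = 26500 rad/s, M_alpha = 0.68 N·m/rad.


Sg = Ix^2 * p^2 / (4 * Iy * M_alpha) = (83e-9)^2 * 26500^2 / (4 * 75e-8 * 0.68) = 2.371

2.371


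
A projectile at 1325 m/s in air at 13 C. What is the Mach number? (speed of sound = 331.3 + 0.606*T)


a = 331.3 + 0.606*(13) = 339.178 m/s
M = v/a = 1325/339.178 = 3.907

3.907


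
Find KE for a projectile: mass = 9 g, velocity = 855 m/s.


E = 0.5*m*v^2 = 0.5*0.009*855^2 = 3290 J

3290 J


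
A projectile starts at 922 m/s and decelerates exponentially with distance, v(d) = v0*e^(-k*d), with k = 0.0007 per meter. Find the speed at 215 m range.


v = v0*exp(-k*d) = 922*exp(-0.0007*215) = 793.2 m/s

793.2 m/s


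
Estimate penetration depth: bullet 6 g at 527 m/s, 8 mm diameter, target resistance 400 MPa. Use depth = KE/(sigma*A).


A = pi*(d/2)^2 = pi*(8/2)^2 = 50.2655 mm^2
E = 0.5*m*v^2 = 0.5*0.006*527^2 = 833.187 J
depth = E/(sigma*A) = 833.187 J / (400 MPa * 50.2655 mm^2) = 833.187/(400 * 50.2655) m = 0.0414393 m ≈ 41.44 mm

41.44 mm


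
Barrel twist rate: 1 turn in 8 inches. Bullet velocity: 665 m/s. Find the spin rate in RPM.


twist_m = 8*0.0254 = 0.2032 m
spin = v/twist = 665/0.2032 = 3272.638 rev/s
RPM = spin*60 = 3272.638*60 ≈ 196358 RPM

196358 RPM


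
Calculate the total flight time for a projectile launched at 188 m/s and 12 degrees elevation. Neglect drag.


T = 2*v0*sin(theta)/g = 2*188*sin(12°)/9.81 = 7.969 s

7.969 s


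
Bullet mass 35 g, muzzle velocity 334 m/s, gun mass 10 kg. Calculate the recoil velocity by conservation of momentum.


v_recoil = m_p * v_p / m_gun = 0.035 * 334 / 10 = 1.169 m/s

1.169 m/s


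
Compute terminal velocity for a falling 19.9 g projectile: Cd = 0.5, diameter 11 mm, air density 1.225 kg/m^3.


A = pi*(d/2)^2 = pi*(11/2000)^2 = 9.50332e-05 m^2
vt = sqrt(2mg/(Cd*rho*A)) = sqrt(2*0.0199*9.81/(0.5 * 1.225 * 9.50332e-05)) = 81.9 m/s

81.9 m/s


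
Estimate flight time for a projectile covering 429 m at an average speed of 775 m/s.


t = d/v = 429/775 = 0.5535 s

0.5535 s


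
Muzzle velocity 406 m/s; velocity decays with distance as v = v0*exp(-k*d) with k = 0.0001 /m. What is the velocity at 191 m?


v = v0*exp(-k*d) = 406*exp(-0.0001*191) = 398.3 m/s

398.3 m/s


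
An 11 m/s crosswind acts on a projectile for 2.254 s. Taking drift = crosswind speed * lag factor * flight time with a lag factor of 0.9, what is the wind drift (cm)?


drift = v_wind * lag * t = 11 * 0.9 * 2.254 = 22.3146 m ≈ 2231 cm

2231 cm


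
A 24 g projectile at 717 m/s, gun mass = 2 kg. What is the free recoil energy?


v_r = m_p*v_p/m_gun = 0.024*717/2 = 8.604 m/s, E_r = 0.5*m_gun*v_r^2 = 0.5*2*8.604^2 = 74.03 J

74.03 J


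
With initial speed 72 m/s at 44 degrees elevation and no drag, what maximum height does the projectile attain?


H = (v0*sin(theta))^2 / (2g) = (72*sin(44°))^2 / (2*9.81) = 127.5 m

127.5 m


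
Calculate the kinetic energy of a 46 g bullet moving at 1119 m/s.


E = 0.5*m*v^2 = 0.5*0.046*1119^2 = 28800 J

28800 J


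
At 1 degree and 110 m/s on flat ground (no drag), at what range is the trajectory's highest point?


R = v0^2*sin(2*theta)/g = 110^2*sin(2*1°)/9.81 = 43.0463 m
apex_dist = R/2 = 43.0463/2 = 21.52 m

21.52 m


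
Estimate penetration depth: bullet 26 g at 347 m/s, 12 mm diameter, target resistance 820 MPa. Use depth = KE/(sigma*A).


A = pi*(d/2)^2 = pi*(12/2)^2 = 113.097 mm^2
E = 0.5*m*v^2 = 0.5*0.026*347^2 = 1565.32 J
depth = E/(sigma*A) = 1565.32 J / (820 MPa * 113.097 mm^2) = 1565.32/(820 * 113.097) m = 0.0168786 m ≈ 16.88 mm

16.88 mm


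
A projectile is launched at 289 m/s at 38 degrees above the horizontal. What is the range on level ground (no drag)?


R = v0^2 * sin(2*theta) / g = 289^2 * sin(2*38°) / 9.81 = 8261 m

8261 m


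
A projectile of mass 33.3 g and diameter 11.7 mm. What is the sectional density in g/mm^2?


SD = m/d^2 = 33.3/11.7^2 = 0.2433 g/mm^2

0.2433 g/mm^2


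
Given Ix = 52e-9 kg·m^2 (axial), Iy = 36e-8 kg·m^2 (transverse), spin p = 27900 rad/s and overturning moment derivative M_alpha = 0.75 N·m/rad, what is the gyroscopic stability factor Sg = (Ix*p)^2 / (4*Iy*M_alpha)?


Sg = Ix^2 * p^2 / (4 * Iy * M_alpha) = (52e-9)^2 * 27900^2 / (4 * 36e-8 * 0.75) = 1.949

1.949


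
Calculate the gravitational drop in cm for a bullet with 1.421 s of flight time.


drop = 0.5*g*t^2 = 0.5*9.81*1.421^2 = 9.90438 m ≈ 990.4 cm

990.4 cm


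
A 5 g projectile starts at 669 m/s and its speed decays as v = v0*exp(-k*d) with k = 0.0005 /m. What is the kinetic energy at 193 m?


v = v0*exp(-k*d) = 669*exp(-0.0005*193) = 607.459 m/s
E = 0.5*m*v^2 = 0.5*0.005*607.459^2 = 922.5 J

922.5 J


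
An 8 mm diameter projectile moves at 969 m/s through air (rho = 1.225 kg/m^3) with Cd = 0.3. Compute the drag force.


A = pi*(d/2)^2 = pi*(8/2000)^2 = 5.02655e-05 m^2
Fd = 0.5*Cd*rho*A*v^2 = 0.5*0.3*1.225*5.02655e-05*969^2 = 8.673 N

8.673 N


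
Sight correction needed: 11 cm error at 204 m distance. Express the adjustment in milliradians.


1 mrad subtends 1 cm per 10 m of range, so adj = error_cm / (dist_m / 10) = 11 / (204/10) = 0.5392 mrad

0.5392 mrad


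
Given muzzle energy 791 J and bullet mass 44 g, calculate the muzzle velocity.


v = sqrt(2*E/m) = sqrt(2*791/0.044) = 189.6 m/s

189.6 m/s


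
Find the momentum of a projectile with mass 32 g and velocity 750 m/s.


p = m*v = 0.032*750 = 24 kg·m/s

24 kg·m/s


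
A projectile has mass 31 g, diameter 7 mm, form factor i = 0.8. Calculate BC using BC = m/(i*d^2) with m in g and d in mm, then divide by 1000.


BC = m/(i*d^2*1000) = 31/(0.8 * 7^2 * 1000) = 0.0007908

0.0007908


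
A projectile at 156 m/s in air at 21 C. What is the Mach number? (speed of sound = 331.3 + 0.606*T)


a = 331.3 + 0.606*(21) = 344.026 m/s
M = v/a = 156/344.026 = 0.4535

0.4535


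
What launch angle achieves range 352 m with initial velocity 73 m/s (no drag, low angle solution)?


sin(2*theta) = R*g/v0^2 = 352*9.81/73^2 = 0.647986, theta = arcsin(0.647986)/2 = 20.19°

20.19 degrees


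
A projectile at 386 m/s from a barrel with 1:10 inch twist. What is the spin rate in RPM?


twist_m = 10*0.0254 = 0.254 m
spin = v/twist = 386/0.254 = 1519.685 rev/s
RPM = spin*60 = 1519.685*60 ≈ 91181 RPM

91181 RPM


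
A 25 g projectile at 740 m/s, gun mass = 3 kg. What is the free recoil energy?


v_r = m_p*v_p/m_gun = 0.025*740/3 = 6.16667 m/s, E_r = 0.5*m_gun*v_r^2 = 0.5*3*6.16667^2 = 57.04 J

57.04 J


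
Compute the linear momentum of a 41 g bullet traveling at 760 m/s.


p = m*v = 0.041*760 = 31.16 kg·m/s

31.16 kg·m/s


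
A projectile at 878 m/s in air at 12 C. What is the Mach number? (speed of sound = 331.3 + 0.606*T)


a = 331.3 + 0.606*(12) = 338.572 m/s
M = v/a = 878/338.572 = 2.593

2.593


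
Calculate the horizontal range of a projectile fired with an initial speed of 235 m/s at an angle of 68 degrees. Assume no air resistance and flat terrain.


R = v0^2 * sin(2*theta) / g = 235^2 * sin(2*68°) / 9.81 = 3911 m

3911 m


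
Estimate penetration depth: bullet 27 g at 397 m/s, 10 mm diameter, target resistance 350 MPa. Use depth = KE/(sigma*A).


A = pi*(d/2)^2 = pi*(10/2)^2 = 78.5398 mm^2
E = 0.5*m*v^2 = 0.5*0.027*397^2 = 2127.72 J
depth = E/(sigma*A) = 2127.72 J / (350 MPa * 78.5398 mm^2) = 2127.72/(350 * 78.5398) m = 0.0774028 m ≈ 77.4 mm

77.4 mm


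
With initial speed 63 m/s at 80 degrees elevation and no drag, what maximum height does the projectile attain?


H = (v0*sin(theta))^2 / (2g) = (63*sin(80°))^2 / (2*9.81) = 196.2 m

196.2 m


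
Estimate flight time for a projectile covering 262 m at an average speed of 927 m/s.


t = d/v = 262/927 = 0.2826 s

0.2826 s


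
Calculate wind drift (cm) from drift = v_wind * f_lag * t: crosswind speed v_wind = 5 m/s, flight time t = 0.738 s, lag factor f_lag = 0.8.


drift = v_wind * lag * t = 5 * 0.8 * 0.738 = 2.952 m ≈ 295.2 cm

295.2 cm


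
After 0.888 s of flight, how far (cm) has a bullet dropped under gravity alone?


drop = 0.5*g*t^2 = 0.5*9.81*0.888^2 = 3.86781 m ≈ 386.8 cm

386.8 cm


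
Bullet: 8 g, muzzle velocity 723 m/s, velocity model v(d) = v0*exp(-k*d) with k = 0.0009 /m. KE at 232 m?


v = v0*exp(-k*d) = 723*exp(-0.0009*232) = 586.756 m/s
E = 0.5*m*v^2 = 0.5*0.008*586.756^2 = 1377 J

1377 J


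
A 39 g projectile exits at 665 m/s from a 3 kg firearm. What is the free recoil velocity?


v_recoil = m_p * v_p / m_gun = 0.039 * 665 / 3 = 8.645 m/s

8.645 m/s


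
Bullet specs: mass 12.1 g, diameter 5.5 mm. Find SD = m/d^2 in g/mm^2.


SD = m/d^2 = 12.1/5.5^2 = 0.4 g/mm^2

0.4 g/mm^2


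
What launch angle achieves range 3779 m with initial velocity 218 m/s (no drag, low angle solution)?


sin(2*theta) = R*g/v0^2 = 3779*9.81/218^2 = 0.780069, theta = arcsin(0.780069)/2 = 25.63°

25.63 degrees


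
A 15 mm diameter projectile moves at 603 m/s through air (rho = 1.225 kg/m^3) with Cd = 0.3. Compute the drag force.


A = pi*(d/2)^2 = pi*(15/2000)^2 = 1.76715e-04 m^2
Fd = 0.5*Cd*rho*A*v^2 = 0.5*0.3*1.225*1.76715e-04*603^2 = 11.81 N

11.81 N


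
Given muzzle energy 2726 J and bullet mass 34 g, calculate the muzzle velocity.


v = sqrt(2*E/m) = sqrt(2*2726/0.034) = 400.4 m/s

400.4 m/s


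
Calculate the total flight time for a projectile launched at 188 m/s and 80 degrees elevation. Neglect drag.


T = 2*v0*sin(theta)/g = 2*188*sin(80°)/9.81 = 37.75 s

37.75 s


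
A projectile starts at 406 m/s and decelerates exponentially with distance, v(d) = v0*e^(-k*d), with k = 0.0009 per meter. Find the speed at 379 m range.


v = v0*exp(-k*d) = 406*exp(-0.0009*379) = 288.7 m/s

288.7 m/s


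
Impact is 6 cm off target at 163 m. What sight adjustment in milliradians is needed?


1 mrad subtends 1 cm per 10 m of range, so adj = error_cm / (dist_m / 10) = 6 / (163/10) = 0.3681 mrad

0.3681 mrad


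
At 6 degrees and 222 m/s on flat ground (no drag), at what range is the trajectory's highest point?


R = v0^2*sin(2*theta)/g = 222^2*sin(2*6°)/9.81 = 1044.52 m
apex_dist = R/2 = 1044.52/2 = 522.3 m

522.3 m


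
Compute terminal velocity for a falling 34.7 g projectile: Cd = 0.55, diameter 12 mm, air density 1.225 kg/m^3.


A = pi*(d/2)^2 = pi*(12/2000)^2 = 1.13097e-04 m^2
vt = sqrt(2mg/(Cd*rho*A)) = sqrt(2*0.0347*9.81/(0.55 * 1.225 * 1.13097e-04)) = 94.52 m/s

94.52 m/s


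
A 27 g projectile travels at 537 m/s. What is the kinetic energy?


E = 0.5*m*v^2 = 0.5*0.027*537^2 = 3893 J

3893 J


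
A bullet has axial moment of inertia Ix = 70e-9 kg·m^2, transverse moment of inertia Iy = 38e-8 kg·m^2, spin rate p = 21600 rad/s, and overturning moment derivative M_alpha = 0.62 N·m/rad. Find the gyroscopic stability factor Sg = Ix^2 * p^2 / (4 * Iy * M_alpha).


Sg = Ix^2 * p^2 / (4 * Iy * M_alpha) = (70e-9)^2 * 21600^2 / (4 * 38e-8 * 0.62) = 2.426

2.426


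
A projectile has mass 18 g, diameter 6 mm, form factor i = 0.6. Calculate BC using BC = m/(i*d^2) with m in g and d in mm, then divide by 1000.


BC = m/(i*d^2*1000) = 18/(0.6 * 6^2 * 1000) = 0.0008333

0.0008333


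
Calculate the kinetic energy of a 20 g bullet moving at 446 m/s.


E = 0.5*m*v^2 = 0.5*0.02*446^2 = 1989 J

1989 J


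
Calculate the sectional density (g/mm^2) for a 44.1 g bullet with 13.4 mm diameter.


SD = m/d^2 = 44.1/13.4^2 = 0.2456 g/mm^2

0.2456 g/mm^2


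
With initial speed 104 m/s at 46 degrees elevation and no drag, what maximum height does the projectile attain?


H = (v0*sin(theta))^2 / (2g) = (104*sin(46°))^2 / (2*9.81) = 285.3 m

285.3 m


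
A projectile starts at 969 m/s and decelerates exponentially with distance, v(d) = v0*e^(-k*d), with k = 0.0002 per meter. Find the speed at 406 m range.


v = v0*exp(-k*d) = 969*exp(-0.0002*406) = 893.4 m/s

893.4 m/s


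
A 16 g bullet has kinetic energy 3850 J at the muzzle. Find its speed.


v = sqrt(2*E/m) = sqrt(2*3850/0.016) = 693.7 m/s

693.7 m/s


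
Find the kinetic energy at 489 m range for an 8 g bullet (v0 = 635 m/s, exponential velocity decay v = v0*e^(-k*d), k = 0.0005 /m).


v = v0*exp(-k*d) = 635*exp(-0.0005*489) = 497.266 m/s
E = 0.5*m*v^2 = 0.5*0.008*497.266^2 = 989.1 J

989.1 J


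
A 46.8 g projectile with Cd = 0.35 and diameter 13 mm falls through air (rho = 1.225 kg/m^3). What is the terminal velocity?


A = pi*(d/2)^2 = pi*(13/2000)^2 = 1.32732e-04 m^2
vt = sqrt(2mg/(Cd*rho*A)) = sqrt(2*0.0468*9.81/(0.35 * 1.225 * 1.32732e-04)) = 127 m/s

127 m/s


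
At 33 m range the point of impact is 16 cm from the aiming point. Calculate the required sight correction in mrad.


1 mrad subtends 1 cm per 10 m of range, so adj = error_cm / (dist_m / 10) = 16 / (33/10) = 4.848 mrad

4.848 mrad


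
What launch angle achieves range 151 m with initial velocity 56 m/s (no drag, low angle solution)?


sin(2*theta) = R*g/v0^2 = 151*9.81/56^2 = 0.472357, theta = arcsin(0.472357)/2 = 14.09°

14.09 degrees


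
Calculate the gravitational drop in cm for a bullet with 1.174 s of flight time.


drop = 0.5*g*t^2 = 0.5*9.81*1.174^2 = 6.76044 m ≈ 676 cm

676 cm


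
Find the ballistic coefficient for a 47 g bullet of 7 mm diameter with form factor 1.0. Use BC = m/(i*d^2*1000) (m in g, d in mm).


BC = m/(i*d^2*1000) = 47/(1.0 * 7^2 * 1000) = 0.0009592

0.0009592


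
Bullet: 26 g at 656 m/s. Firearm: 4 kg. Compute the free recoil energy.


v_r = m_p*v_p/m_gun = 0.026*656/4 = 4.264 m/s, E_r = 0.5*m_gun*v_r^2 = 0.5*4*4.264^2 = 36.36 J

36.36 J


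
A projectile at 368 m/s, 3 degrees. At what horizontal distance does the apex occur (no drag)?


R = v0^2*sin(2*theta)/g = 368^2*sin(2*3°)/9.81 = 1442.98 m
apex_dist = R/2 = 1442.98/2 = 721.5 m

721.5 m


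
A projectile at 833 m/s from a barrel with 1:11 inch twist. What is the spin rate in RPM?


twist_m = 11*0.0254 = 0.2794 m
spin = v/twist = 833/0.2794 = 2981.389 rev/s
RPM = spin*60 = 2981.389*60 ≈ 178883 RPM

178883 RPM


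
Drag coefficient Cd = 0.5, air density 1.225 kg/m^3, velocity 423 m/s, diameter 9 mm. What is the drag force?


A = pi*(d/2)^2 = pi*(9/2000)^2 = 6.36173e-05 m^2
Fd = 0.5*Cd*rho*A*v^2 = 0.5*0.5*1.225*6.36173e-05*423^2 = 3.486 N

3.486 N


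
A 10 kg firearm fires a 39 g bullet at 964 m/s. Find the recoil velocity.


v_recoil = m_p * v_p / m_gun = 0.039 * 964 / 10 = 3.76 m/s

3.76 m/s


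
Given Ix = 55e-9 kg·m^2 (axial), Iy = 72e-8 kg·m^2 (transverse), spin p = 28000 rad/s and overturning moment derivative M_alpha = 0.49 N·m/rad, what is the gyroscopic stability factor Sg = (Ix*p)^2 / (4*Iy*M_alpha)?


Sg = Ix^2 * p^2 / (4 * Iy * M_alpha) = (55e-9)^2 * 28000^2 / (4 * 72e-8 * 0.49) = 1.681

1.681


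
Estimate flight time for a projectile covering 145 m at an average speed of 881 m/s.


t = d/v = 145/881 = 0.1646 s

0.1646 s


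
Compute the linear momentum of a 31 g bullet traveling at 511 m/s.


p = m*v = 0.031*511 = 15.84 kg·m/s

15.84 kg·m/s


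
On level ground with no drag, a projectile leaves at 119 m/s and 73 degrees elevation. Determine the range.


R = v0^2 * sin(2*theta) / g = 119^2 * sin(2*73°) / 9.81 = 807.2 m

807.2 m


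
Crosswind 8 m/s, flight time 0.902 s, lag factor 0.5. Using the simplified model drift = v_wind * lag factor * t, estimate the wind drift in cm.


drift = v_wind * lag * t = 8 * 0.5 * 0.902 = 3.608 m ≈ 360.8 cm

360.8 cm


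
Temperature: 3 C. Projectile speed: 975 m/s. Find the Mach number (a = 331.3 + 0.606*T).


a = 331.3 + 0.606*(3) = 333.118 m/s
M = v/a = 975/333.118 = 2.927

2.927


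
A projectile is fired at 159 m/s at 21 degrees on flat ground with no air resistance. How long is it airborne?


T = 2*v0*sin(theta)/g = 2*159*sin(21°)/9.81 = 11.62 s

11.62 s


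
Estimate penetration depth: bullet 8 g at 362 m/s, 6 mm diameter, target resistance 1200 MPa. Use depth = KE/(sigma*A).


A = pi*(d/2)^2 = pi*(6/2)^2 = 28.2743 mm^2
E = 0.5*m*v^2 = 0.5*0.008*362^2 = 524.176 J
depth = E/(sigma*A) = 524.176 J / (1200 MPa * 28.2743 mm^2) = 524.176/(1200 * 28.2743) m = 0.0154491 m ≈ 15.45 mm

15.45 mm


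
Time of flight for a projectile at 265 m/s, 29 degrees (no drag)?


T = 2*v0*sin(theta)/g = 2*265*sin(29°)/9.81 = 26.19 s

26.19 s


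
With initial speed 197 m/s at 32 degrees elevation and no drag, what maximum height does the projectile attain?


H = (v0*sin(theta))^2 / (2g) = (197*sin(32°))^2 / (2*9.81) = 555.5 m

555.5 m


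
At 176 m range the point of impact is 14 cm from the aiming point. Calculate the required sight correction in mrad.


1 mrad subtends 1 cm per 10 m of range, so adj = error_cm / (dist_m / 10) = 14 / (176/10) = 0.7955 mrad

0.7955 mrad


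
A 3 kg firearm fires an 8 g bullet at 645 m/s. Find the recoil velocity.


v_recoil = m_p * v_p / m_gun = 0.008 * 645 / 3 = 1.72 m/s

1.72 m/s


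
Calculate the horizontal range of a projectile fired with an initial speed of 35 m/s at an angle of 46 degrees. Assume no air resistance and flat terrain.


R = v0^2 * sin(2*theta) / g = 35^2 * sin(2*46°) / 9.81 = 124.8 m

124.8 m


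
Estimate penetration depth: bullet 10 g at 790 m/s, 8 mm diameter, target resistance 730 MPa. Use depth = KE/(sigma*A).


A = pi*(d/2)^2 = pi*(8/2)^2 = 50.2655 mm^2
E = 0.5*m*v^2 = 0.5*0.01*790^2 = 3120.5 J
depth = E/(sigma*A) = 3120.5 J / (730 MPa * 50.2655 mm^2) = 3120.5/(730 * 50.2655) m = 0.0850416 m ≈ 85.04 mm

85.04 mm


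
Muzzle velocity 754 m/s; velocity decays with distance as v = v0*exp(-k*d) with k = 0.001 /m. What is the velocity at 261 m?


v = v0*exp(-k*d) = 754*exp(-0.001*261) = 580.8 m/s

580.8 m/s


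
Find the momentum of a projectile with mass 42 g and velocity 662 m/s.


p = m*v = 0.042*662 = 27.8 kg·m/s

27.8 kg·m/s


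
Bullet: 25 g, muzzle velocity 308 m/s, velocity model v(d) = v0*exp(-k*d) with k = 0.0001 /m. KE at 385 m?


v = v0*exp(-k*d) = 308*exp(-0.0001*385) = 296.367 m/s
E = 0.5*m*v^2 = 0.5*0.025*296.367^2 = 1098 J

1098 J


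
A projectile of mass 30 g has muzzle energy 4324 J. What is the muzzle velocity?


v = sqrt(2*E/m) = sqrt(2*4324/0.03) = 536.9 m/s

536.9 m/s


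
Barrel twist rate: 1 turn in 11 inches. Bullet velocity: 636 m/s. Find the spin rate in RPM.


twist_m = 11*0.0254 = 0.2794 m
spin = v/twist = 636/0.2794 = 2276.306 rev/s
RPM = spin*60 = 2276.306*60 ≈ 136578 RPM

136578 RPM


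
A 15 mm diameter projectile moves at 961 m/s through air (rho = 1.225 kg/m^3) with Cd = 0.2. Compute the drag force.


A = pi*(d/2)^2 = pi*(15/2000)^2 = 1.76715e-04 m^2
Fd = 0.5*Cd*rho*A*v^2 = 0.5*0.2*1.225*1.76715e-04*961^2 = 19.99 N

19.99 N


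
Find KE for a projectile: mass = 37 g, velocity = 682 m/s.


E = 0.5*m*v^2 = 0.5*0.037*682^2 = 8605 J

8605 J


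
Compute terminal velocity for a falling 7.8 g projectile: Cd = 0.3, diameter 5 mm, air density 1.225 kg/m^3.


A = pi*(d/2)^2 = pi*(5/2000)^2 = 1.96350e-05 m^2
vt = sqrt(2mg/(Cd*rho*A)) = sqrt(2*0.0078*9.81/(0.3 * 1.225 * 1.96350e-05)) = 145.6 m/s

145.6 m/s


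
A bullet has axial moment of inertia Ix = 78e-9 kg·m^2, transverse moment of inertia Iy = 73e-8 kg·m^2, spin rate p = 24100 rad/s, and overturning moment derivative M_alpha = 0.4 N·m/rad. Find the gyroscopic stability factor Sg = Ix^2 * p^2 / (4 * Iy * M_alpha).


Sg = Ix^2 * p^2 / (4 * Iy * M_alpha) = (78e-9)^2 * 24100^2 / (4 * 73e-8 * 0.4) = 3.025

3.025


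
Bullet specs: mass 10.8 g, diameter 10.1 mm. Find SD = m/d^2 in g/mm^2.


SD = m/d^2 = 10.8/10.1^2 = 0.1059 g/mm^2

0.1059 g/mm^2


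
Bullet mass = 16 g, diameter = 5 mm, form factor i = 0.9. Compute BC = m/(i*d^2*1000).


BC = m/(i*d^2*1000) = 16/(0.9 * 5^2 * 1000) = 0.0007111

0.0007111


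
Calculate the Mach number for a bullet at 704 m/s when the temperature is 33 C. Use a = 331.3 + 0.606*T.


a = 331.3 + 0.606*(33) = 351.298 m/s
M = v/a = 704/351.298 = 2.004

2.004


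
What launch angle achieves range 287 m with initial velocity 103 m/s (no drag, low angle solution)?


sin(2*theta) = R*g/v0^2 = 287*9.81/103^2 = 0.265385, theta = arcsin(0.265385)/2 = 7.695°

7.695 degrees


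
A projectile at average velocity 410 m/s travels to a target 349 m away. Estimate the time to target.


t = d/v = 349/410 = 0.8512 s

0.8512 s


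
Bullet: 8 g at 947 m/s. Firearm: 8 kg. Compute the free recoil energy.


v_r = m_p*v_p/m_gun = 0.008*947/8 = 0.947 m/s, E_r = 0.5*m_gun*v_r^2 = 0.5*8*0.947^2 = 3.587 J

3.587 J


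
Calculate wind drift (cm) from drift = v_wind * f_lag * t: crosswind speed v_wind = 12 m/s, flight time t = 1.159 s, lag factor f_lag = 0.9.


drift = v_wind * lag * t = 12 * 0.9 * 1.159 = 12.5172 m ≈ 1252 cm

1252 cm


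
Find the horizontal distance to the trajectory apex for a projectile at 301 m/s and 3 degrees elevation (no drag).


R = v0^2*sin(2*theta)/g = 301^2*sin(2*3°)/9.81 = 965.381 m
apex_dist = R/2 = 965.381/2 = 482.7 m

482.7 m


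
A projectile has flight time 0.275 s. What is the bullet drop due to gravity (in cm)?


drop = 0.5*g*t^2 = 0.5*9.81*0.275^2 = 0.370941 m ≈ 37.09 cm

37.09 cm


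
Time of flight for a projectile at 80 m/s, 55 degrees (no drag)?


T = 2*v0*sin(theta)/g = 2*80*sin(55°)/9.81 = 13.36 s

13.36 s


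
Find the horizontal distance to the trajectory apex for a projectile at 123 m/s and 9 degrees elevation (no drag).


R = v0^2*sin(2*theta)/g = 123^2*sin(2*9°)/9.81 = 476.567 m
apex_dist = R/2 = 476.567/2 = 238.3 m

238.3 m


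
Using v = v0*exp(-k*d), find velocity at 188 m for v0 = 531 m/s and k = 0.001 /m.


v = v0*exp(-k*d) = 531*exp(-0.001*188) = 440 m/s

440 m/s


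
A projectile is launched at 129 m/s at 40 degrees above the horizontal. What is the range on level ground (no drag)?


R = v0^2 * sin(2*theta) / g = 129^2 * sin(2*40°) / 9.81 = 1671 m

1671 m


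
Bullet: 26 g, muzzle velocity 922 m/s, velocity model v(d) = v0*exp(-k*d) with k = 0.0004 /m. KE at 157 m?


v = v0*exp(-k*d) = 922*exp(-0.0004*157) = 865.879 m/s
E = 0.5*m*v^2 = 0.5*0.026*865.879^2 = 9747 J

9747 J


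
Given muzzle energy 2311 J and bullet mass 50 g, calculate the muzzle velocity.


v = sqrt(2*E/m) = sqrt(2*2311/0.05) = 304 m/s

304 m/s


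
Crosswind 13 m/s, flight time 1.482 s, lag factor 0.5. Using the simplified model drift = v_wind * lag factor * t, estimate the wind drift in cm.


drift = v_wind * lag * t = 13 * 0.5 * 1.482 = 9.633 m ≈ 963.3 cm

963.3 cm


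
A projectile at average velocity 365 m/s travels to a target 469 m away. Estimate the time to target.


t = d/v = 469/365 = 1.285 s

1.285 s


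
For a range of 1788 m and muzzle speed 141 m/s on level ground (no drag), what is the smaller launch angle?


sin(2*theta) = R*g/v0^2 = 1788*9.81/141^2 = 0.882263, theta = arcsin(0.882263)/2 = 30.96°

30.96 degrees


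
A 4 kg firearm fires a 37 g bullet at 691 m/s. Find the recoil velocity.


v_recoil = m_p * v_p / m_gun = 0.037 * 691 / 4 = 6.392 m/s

6.392 m/s


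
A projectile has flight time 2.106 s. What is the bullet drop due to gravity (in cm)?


drop = 0.5*g*t^2 = 0.5*9.81*2.106^2 = 21.7548 m ≈ 2175 cm

2175 cm


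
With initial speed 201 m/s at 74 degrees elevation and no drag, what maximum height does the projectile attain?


H = (v0*sin(theta))^2 / (2g) = (201*sin(74°))^2 / (2*9.81) = 1903 m

1903 m


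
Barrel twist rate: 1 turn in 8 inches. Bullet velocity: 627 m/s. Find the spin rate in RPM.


twist_m = 8*0.0254 = 0.2032 m
spin = v/twist = 627/0.2032 = 3085.63 rev/s
RPM = spin*60 = 3085.63*60 ≈ 185138 RPM

185138 RPM


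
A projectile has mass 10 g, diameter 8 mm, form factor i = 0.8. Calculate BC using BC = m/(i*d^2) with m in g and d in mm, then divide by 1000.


BC = m/(i*d^2*1000) = 10/(0.8 * 8^2 * 1000) = 0.0001953

0.0001953


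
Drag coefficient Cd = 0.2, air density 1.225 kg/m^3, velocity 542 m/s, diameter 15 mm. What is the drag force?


A = pi*(d/2)^2 = pi*(15/2000)^2 = 1.76715e-04 m^2
Fd = 0.5*Cd*rho*A*v^2 = 0.5*0.2*1.225*1.76715e-04*542^2 = 6.359 N

6.359 N


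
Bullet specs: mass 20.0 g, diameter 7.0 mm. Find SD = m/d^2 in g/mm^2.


SD = m/d^2 = 20.0/7.0^2 = 0.4082 g/mm^2

0.4082 g/mm^2


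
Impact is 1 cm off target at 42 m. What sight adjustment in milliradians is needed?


1 mrad subtends 1 cm per 10 m of range, so adj = error_cm / (dist_m / 10) = 1 / (42/10) = 0.2381 mrad

0.2381 mrad


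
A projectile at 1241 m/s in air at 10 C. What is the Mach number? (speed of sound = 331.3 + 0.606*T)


a = 331.3 + 0.606*(10) = 337.36 m/s
M = v/a = 1241/337.36 = 3.679

3.679


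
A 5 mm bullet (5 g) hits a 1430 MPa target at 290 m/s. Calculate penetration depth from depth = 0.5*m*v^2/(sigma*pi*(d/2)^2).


A = pi*(d/2)^2 = pi*(5/2)^2 = 19.635 mm^2
E = 0.5*m*v^2 = 0.5*0.005*290^2 = 210.25 J
depth = E/(sigma*A) = 210.25 J / (1430 MPa * 19.635 mm^2) = 210.25/(1430 * 19.635) m = 0.00748807 m ≈ 7.488 mm

7.488 mm


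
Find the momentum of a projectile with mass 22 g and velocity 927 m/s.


p = m*v = 0.022*927 = 20.39 kg·m/s

20.39 kg·m/s
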